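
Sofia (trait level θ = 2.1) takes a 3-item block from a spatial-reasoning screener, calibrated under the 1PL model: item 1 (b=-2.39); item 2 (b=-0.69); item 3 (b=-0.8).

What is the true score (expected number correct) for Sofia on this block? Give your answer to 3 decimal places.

P(θ) = 1 / (1 + exp(−(θ − b)))
P_1 = 1/(1+e^{-4.4900}) = 0.9889
P_2 = 1/(1+e^{-2.7900}) = 0.9421
P_3 = 1/(1+e^{-2.9000}) = 0.9478
E[score] = 0.9889 + 0.9421 + 0.9478 = 2.8789

2.879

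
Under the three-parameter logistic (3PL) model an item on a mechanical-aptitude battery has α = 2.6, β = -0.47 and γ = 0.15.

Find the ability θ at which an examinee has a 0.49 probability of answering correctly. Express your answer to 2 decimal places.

-0.63

P(θ) = γ + (1 − γ) · 1 / (1 + exp(−α(θ − β)))
Remove guessing floor: (0.49 − 0.15)/(1 − 0.15) = 0.4000
logit = ln(0.4000/0.6000) = -0.4055
θ = β + logit/(α) = -0.47 + (-0.4055)/2.6000 = -0.6259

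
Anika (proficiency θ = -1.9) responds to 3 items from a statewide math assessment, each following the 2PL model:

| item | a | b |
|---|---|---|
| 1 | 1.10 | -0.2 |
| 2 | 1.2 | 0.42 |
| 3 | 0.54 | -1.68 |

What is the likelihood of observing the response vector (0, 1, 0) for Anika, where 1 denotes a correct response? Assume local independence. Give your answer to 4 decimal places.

0.0267

P(θ) = 1 / (1 + exp(−a(θ − b)))
P_1 = 1/(1+e^{1.8700}) = 0.1335
P_2 = 1/(1+e^{2.7840}) = 0.0582
P_3 = 1/(1+e^{0.1188}) = 0.4703
L = (1−P_1) × P_2 × (1−P_3) = 0.8665 × 0.0582 × 0.5297 = 0.02671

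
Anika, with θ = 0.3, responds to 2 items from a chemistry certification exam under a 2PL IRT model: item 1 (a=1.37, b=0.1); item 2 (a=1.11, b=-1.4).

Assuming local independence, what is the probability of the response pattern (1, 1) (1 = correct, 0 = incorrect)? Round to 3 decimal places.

P(θ) = 1 / (1 + exp(−a(θ − b)))
P_1 = 1/(1+e^{-0.2740}) = 0.5681
P_2 = 1/(1+e^{-1.8870}) = 0.8684
L = P_1 × P_2 = 0.5681 × 0.8684 = 0.49332

0.493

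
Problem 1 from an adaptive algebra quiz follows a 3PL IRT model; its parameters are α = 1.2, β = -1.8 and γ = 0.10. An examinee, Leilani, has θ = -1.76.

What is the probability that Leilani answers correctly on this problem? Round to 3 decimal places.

0.561

P(θ) = γ + (1 − γ) · 1 / (1 + exp(−α(θ − β)))
Exponent: 1.2 × (-1.76 − (-1.8)) = 0.0480
1/(1 + e^{-0.0480}) = 0.5120
P = 0.10 + 0.90 × 0.5120 = 0.5608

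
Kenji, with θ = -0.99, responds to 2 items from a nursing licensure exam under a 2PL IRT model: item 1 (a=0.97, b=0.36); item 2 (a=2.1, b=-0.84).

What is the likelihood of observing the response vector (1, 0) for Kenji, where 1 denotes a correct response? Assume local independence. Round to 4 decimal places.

0.1229

P(θ) = 1 / (1 + exp(−a(θ − b)))
P_1 = 1/(1+e^{1.3095}) = 0.2126
P_2 = 1/(1+e^{0.3150}) = 0.4219
L = P_1 × (1−P_2) = 0.2126 × 0.5781 = 0.12289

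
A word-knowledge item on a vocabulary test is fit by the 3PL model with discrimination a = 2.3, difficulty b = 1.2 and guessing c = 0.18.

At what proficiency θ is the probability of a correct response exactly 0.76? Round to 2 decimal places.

P(θ) = c + (1 − c) · 1 / (1 + exp(−a(θ − b)))
Remove guessing floor: (0.76 − 0.18)/(1 − 0.18) = 0.7073
logit = ln(0.7073/0.2927) = 0.8824
θ = b + logit/(a) = 1.2 + 0.8824/2.3000 = 1.5836

1.58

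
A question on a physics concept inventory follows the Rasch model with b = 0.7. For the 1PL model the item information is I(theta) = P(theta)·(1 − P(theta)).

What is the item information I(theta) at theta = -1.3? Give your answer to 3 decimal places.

0.105

P = 1/(1+e^{2.0000}) = 0.1192
P(1−P) = 0.1192 × 0.8808 = 0.1050
I = P(1−P) = 0.10499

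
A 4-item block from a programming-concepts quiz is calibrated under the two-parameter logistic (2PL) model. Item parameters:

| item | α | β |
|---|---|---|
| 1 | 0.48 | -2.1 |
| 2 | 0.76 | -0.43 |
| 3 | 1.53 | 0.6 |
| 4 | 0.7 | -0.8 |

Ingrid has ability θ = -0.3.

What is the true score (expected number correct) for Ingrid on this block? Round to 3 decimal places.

2.016

P(θ) = 1 / (1 + exp(−α(θ − β)))
P_1 = 1/(1+e^{-0.8640}) = 0.7035
P_2 = 1/(1+e^{-0.0988}) = 0.5247
P_3 = 1/(1+e^{1.3770}) = 0.2015
P_4 = 1/(1+e^{-0.3500}) = 0.5866
E[score] = 0.7035 + 0.5247 + 0.2015 + 0.5866 = 2.0163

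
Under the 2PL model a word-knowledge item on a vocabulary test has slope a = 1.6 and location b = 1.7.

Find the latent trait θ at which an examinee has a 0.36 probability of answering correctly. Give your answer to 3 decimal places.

P(θ) = 1 / (1 + exp(−a(θ − b)))
logit = ln(0.3600/0.6400) = -0.5754
θ = b + logit/(a) = 1.7 + (-0.5754)/1.6000 = 1.3404

1.340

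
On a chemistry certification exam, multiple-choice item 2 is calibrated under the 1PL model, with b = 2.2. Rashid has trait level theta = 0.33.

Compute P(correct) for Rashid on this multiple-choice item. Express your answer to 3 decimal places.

0.134

P(theta) = 1 / (1 + exp(−(theta − b)))
Exponent: (0.33 − 2.2) = -1.8700
1/(1 + e^{1.8700}) = 0.1335
P = 0.1335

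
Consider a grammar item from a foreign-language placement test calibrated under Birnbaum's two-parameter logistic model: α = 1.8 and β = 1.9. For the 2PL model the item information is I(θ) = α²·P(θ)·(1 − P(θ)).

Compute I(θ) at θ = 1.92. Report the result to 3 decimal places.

0.810

P = 1/(1+e^{-0.0360}) = 0.5090
P(1−P) = 0.5090 × 0.4910 = 0.2499
I = α² × P(1−P) = 1.8² × 0.2499 = 0.80974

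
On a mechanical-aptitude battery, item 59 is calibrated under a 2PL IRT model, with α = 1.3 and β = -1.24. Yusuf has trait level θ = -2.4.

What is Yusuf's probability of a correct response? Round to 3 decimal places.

0.181

P(θ) = 1 / (1 + exp(−α(θ − β)))
Exponent: 1.3 × (-2.4 − (-1.24)) = -1.5080
1/(1 + e^{1.5080}) = 0.1812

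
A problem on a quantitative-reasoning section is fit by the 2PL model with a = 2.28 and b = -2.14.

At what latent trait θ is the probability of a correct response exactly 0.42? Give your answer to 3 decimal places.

-2.282

P(θ) = 1 / (1 + exp(−a(θ − b)))
logit = ln(0.4200/0.5800) = -0.3228
θ = b + logit/(a) = -2.14 + (-0.3228)/2.2800 = -2.2816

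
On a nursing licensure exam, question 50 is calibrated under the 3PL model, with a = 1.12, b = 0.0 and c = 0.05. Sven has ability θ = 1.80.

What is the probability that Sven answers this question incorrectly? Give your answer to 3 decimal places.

P(θ) = c + (1 − c) · 1 / (1 + exp(−a(θ − b)))
Exponent: 1.12 × (1.80 − 0.0) = 2.0160
1/(1 + e^{-2.0160}) = 0.8825
P = 0.05 + 0.95 × 0.8825 = 0.8883
P(incorrect) = 1 − 0.8883 = 0.1117

0.112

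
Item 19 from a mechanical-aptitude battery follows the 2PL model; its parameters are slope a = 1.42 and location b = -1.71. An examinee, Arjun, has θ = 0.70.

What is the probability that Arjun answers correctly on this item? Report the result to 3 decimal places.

P(θ) = 1 / (1 + exp(−a(θ − b)))
Exponent: 1.42 × (0.70 − (-1.71)) = 3.4222
1/(1 + e^{-3.4222}) = 0.9684

0.968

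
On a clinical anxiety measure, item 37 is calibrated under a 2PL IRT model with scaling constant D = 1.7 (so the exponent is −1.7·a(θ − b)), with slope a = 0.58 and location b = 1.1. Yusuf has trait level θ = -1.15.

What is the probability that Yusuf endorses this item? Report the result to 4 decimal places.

0.0981

P(θ) = 1 / (1 + exp(−D·a(θ − b)))
Exponent: 1.7 × 0.58 × (-1.15 − 1.1) = -2.2185
1/(1 + e^{2.2185}) = 0.0981
P = 0.0981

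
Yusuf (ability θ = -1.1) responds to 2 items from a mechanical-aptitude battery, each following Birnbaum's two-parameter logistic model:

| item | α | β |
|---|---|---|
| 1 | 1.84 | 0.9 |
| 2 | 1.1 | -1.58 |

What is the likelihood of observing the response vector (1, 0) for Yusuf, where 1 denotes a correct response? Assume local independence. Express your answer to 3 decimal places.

P(θ) = 1 / (1 + exp(−α(θ − β)))
P_1 = 1/(1+e^{3.6800}) = 0.0246
P_2 = 1/(1+e^{-0.5280}) = 0.6290
L = P_1 × (1−P_2) = 0.0246 × 0.3710 = 0.00913

0.009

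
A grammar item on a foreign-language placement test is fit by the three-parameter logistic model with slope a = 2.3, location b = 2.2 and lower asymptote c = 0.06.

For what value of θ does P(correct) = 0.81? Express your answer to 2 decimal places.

P(θ) = c + (1 − c) · 1 / (1 + exp(−a(θ − b)))
Remove guessing floor: (0.81 − 0.06)/(1 − 0.06) = 0.7979
logit = ln(0.7979/0.2021) = 1.3730
θ = b + logit/(a) = 2.2 + 1.3730/2.3000 = 2.7970

2.80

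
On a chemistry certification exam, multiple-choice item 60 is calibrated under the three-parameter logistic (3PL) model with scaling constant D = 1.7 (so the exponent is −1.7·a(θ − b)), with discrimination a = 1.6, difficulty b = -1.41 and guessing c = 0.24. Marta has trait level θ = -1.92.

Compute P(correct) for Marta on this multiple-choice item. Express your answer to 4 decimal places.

0.3919

P(θ) = c + (1 − c) · 1 / (1 + exp(−D·a(θ − b)))
Exponent: 1.7 × 1.6 × (-1.92 − (-1.41)) = -1.3872
1/(1 + e^{1.3872}) = 0.1999
P = 0.24 + 0.76 × 0.1999 = 0.3919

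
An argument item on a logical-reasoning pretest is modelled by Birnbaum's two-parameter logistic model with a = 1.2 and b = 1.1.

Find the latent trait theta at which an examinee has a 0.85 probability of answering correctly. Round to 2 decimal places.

P(theta) = 1 / (1 + exp(−a(theta − b)))
logit = ln(0.8500/0.1500) = 1.7346
theta = b + logit/(a) = 1.1 + 1.7346/1.2000 = 2.5455

2.55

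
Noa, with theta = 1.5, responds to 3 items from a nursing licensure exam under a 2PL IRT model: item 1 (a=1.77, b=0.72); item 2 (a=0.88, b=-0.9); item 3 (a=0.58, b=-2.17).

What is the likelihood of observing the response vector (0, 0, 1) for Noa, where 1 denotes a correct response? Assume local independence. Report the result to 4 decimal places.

P(theta) = 1 / (1 + exp(−a(theta − b)))
P_1 = 1/(1+e^{-1.3806}) = 0.7991
P_2 = 1/(1+e^{-2.1120}) = 0.8921
P_3 = 1/(1+e^{-2.1286}) = 0.8937
L = (1−P_1) × (1−P_2) × P_3 = 0.2009 × 0.1079 × 0.8937 = 0.01938

0.0194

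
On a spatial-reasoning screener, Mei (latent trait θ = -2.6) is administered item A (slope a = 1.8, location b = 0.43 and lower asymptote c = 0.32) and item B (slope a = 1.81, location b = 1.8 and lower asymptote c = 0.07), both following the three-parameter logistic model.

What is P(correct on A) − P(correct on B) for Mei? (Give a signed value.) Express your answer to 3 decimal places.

0.253

P(θ) = c + (1 − c) · 1 / (1 + exp(−a(θ − b)))
P_A = 0.3229
P_B = 0.0703
P_A − P_B = 0.2526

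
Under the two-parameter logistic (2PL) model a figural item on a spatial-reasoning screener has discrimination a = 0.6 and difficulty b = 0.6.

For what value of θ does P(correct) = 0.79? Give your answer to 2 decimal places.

P(θ) = 1 / (1 + exp(−a(θ − b)))
logit = ln(0.7900/0.2100) = 1.3249
θ = b + logit/(a) = 0.6 + 1.3249/0.6000 = 2.8082

2.81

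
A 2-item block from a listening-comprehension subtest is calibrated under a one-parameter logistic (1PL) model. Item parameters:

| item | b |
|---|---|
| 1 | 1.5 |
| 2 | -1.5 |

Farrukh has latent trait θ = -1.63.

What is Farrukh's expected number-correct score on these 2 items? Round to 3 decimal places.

0.509

P(θ) = 1 / (1 + exp(−(θ − b)))
P_1 = 1/(1+e^{3.1300}) = 0.0419
P_2 = 1/(1+e^{0.1300}) = 0.4675
E[score] = 0.0419 + 0.4675 = 0.5094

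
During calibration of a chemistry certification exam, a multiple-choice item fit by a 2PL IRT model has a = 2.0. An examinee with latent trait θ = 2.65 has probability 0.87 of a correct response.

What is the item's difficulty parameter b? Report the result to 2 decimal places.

P(θ) = 1 / (1 + exp(−a(θ − b)))
logit(0.87) = ln(0.87/0.13) = 1.9010
b = θ − logit/(a) = 2.65 − 1.9010/2.0000 = 1.6995

1.70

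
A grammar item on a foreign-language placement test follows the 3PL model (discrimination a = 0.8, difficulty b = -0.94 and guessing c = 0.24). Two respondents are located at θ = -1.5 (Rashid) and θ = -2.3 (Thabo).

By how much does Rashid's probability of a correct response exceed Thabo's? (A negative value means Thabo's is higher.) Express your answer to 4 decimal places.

0.1048

P(θ) = c + (1 − c) · 1 / (1 + exp(−a(θ − b)))
P(Rashid) = 0.5363  [exponent -0.4480]
P(Thabo) = 0.4315  [exponent -1.0880]
Difference = 0.5363 − 0.4315 = 0.1048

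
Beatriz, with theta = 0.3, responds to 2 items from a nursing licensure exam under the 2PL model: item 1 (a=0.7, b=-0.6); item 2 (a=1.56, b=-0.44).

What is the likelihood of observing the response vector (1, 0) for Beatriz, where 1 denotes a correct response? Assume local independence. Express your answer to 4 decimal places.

P(theta) = 1 / (1 + exp(−a(theta − b)))
P_1 = 1/(1+e^{-0.6300}) = 0.6525
P_2 = 1/(1+e^{-1.1544}) = 0.7603
L = P_1 × (1−P_2) = 0.6525 × 0.2397 = 0.15639

0.1564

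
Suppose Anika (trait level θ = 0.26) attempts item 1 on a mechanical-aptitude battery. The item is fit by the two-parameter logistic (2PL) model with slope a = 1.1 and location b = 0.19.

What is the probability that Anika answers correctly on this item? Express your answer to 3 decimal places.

P(θ) = 1 / (1 + exp(−a(θ − b)))
Exponent: 1.1 × (0.26 − 0.19) = 0.0770
1/(1 + e^{-0.0770}) = 0.5192

0.519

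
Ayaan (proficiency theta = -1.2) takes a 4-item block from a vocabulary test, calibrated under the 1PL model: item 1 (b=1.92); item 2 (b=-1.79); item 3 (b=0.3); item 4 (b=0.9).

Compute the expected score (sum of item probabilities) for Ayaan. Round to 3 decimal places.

0.977

P(theta) = 1 / (1 + exp(−(theta − b)))
P_1 = 1/(1+e^{3.1200}) = 0.0423
P_2 = 1/(1+e^{-0.5900}) = 0.6434
P_3 = 1/(1+e^{1.5000}) = 0.1824
P_4 = 1/(1+e^{2.1000}) = 0.1091
E[score] = 0.0423 + 0.6434 + 0.1824 + 0.1091 = 0.9772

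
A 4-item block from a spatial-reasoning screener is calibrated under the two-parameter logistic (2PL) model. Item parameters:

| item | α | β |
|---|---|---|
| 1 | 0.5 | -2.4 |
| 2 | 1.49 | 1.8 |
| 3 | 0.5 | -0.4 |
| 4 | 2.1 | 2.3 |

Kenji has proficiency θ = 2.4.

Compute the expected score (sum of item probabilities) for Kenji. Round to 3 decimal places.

P(θ) = 1 / (1 + exp(−α(θ − β)))
P_1 = 1/(1+e^{-2.4000}) = 0.9168
P_2 = 1/(1+e^{-0.8940}) = 0.7097
P_3 = 1/(1+e^{-1.4000}) = 0.8022
P_4 = 1/(1+e^{-0.2100}) = 0.5523
E[score] = 0.9168 + 0.7097 + 0.8022 + 0.5523 = 2.9810

2.981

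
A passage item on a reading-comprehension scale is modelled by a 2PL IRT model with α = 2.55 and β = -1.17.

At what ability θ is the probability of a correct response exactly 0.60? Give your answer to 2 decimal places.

-1.01

P(θ) = 1 / (1 + exp(−α(θ − β)))
logit = ln(0.6000/0.4000) = 0.4055
θ = β + logit/(α) = -1.17 + 0.4055/2.5500 = -1.0110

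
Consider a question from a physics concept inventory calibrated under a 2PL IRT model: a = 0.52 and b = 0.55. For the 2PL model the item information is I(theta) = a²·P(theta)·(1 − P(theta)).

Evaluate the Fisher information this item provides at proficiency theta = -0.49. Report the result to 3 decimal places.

0.063

P = 1/(1+e^{0.5408}) = 0.3680
P(1−P) = 0.3680 × 0.6320 = 0.2326
I = a² × P(1−P) = 0.52² × 0.2326 = 0.06289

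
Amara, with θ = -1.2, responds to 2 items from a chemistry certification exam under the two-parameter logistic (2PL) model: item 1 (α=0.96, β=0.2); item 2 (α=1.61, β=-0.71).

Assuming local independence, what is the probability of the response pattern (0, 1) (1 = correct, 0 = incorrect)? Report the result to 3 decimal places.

0.248

P(θ) = 1 / (1 + exp(−α(θ − β)))
P_1 = 1/(1+e^{1.3440}) = 0.2069
P_2 = 1/(1+e^{0.7889}) = 0.3124
L = (1−P_1) × P_2 = 0.7931 × 0.3124 = 0.24778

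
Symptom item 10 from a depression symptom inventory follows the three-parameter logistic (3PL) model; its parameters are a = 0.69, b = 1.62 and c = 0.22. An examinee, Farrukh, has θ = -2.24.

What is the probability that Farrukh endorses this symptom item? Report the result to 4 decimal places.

P(θ) = c + (1 − c) · 1 / (1 + exp(−a(θ − b)))
Exponent: 0.69 × (-2.24 − 1.62) = -2.6634
1/(1 + e^{2.6634}) = 0.0652
P = 0.22 + 0.78 × 0.0652 = 0.2708

0.2708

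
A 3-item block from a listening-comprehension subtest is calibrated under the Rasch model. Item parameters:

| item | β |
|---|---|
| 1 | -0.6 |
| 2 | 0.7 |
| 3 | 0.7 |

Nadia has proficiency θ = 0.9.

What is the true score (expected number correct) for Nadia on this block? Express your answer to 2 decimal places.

1.92

P(θ) = 1 / (1 + exp(−(θ − β)))
P_1 = 1/(1+e^{-1.5000}) = 0.8176
P_2 = 1/(1+e^{-0.2000}) = 0.5498
P_3 = 1/(1+e^{-0.2000}) = 0.5498
E[score] = 0.8176 + 0.5498 + 0.5498 = 1.9172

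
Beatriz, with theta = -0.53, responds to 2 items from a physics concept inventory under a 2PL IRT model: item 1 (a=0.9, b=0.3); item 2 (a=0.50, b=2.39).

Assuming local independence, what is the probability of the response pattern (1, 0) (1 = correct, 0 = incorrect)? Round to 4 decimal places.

0.2609

P(theta) = 1 / (1 + exp(−a(theta − b)))
P_1 = 1/(1+e^{0.7470}) = 0.3215
P_2 = 1/(1+e^{1.4600}) = 0.1885
L = P_1 × (1−P_2) = 0.3215 × 0.8115 = 0.26089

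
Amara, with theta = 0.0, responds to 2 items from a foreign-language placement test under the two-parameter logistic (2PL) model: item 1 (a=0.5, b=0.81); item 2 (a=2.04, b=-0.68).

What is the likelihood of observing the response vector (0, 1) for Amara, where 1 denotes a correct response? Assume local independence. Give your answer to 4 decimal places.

0.4800

P(theta) = 1 / (1 + exp(−a(theta − b)))
P_1 = 1/(1+e^{0.4050}) = 0.4001
P_2 = 1/(1+e^{-1.3872}) = 0.8001
L = (1−P_1) × P_2 = 0.5999 × 0.8001 = 0.48000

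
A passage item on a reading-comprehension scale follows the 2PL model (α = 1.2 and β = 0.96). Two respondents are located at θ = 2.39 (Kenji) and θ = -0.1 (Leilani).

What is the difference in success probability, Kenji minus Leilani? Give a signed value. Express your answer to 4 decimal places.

0.6287

P(θ) = 1 / (1 + exp(−α(θ − β)))
P(Kenji) = 0.8476  [exponent 1.7160]
P(Leilani) = 0.2189  [exponent -1.2720]
Difference = 0.8476 − 0.2189 = 0.6287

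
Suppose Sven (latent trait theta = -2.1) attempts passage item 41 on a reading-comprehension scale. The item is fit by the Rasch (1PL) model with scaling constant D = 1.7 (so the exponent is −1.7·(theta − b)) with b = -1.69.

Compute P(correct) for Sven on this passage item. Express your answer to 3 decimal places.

0.332

P(theta) = 1 / (1 + exp(−D·(theta − b)))
Exponent: 1.7 × (-2.1 − (-1.69)) = -0.6970
1/(1 + e^{0.6970}) = 0.3325
P = 0.3325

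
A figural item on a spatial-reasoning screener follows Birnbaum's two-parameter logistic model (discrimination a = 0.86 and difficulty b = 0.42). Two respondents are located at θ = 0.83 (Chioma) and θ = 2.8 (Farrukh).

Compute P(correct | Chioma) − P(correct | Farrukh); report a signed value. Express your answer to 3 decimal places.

P(θ) = 1 / (1 + exp(−a(θ − b)))
P(Chioma) = 0.5872  [exponent 0.3526]
P(Farrukh) = 0.8856  [exponent 2.0468]
Difference = 0.5872 − 0.8856 = -0.2984

-0.298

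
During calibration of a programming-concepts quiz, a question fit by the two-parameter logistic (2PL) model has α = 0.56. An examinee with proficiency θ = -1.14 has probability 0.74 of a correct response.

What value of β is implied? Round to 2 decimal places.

P(θ) = 1 / (1 + exp(−α(θ − β)))
logit(0.74) = ln(0.74/0.26) = 1.0460
β = θ − logit/(α) = -1.14 − 1.0460/0.5600 = -3.0078

-3.01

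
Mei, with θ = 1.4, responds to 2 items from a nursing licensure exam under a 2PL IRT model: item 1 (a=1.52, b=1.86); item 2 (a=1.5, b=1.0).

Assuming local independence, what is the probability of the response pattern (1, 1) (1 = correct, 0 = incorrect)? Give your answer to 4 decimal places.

0.2144

P(θ) = 1 / (1 + exp(−a(θ − b)))
P_1 = 1/(1+e^{0.6992}) = 0.3320
P_2 = 1/(1+e^{-0.6000}) = 0.6457
L = P_1 × P_2 = 0.3320 × 0.6457 = 0.21435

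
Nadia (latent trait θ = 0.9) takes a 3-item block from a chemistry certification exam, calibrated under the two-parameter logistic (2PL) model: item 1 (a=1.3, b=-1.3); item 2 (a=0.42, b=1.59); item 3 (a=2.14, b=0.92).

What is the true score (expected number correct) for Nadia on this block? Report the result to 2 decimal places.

1.86

P(θ) = 1 / (1 + exp(−a(θ − b)))
P_1 = 1/(1+e^{-2.8600}) = 0.9458
P_2 = 1/(1+e^{0.2898}) = 0.4281
P_3 = 1/(1+e^{0.0428}) = 0.4893
E[score] = 0.9458 + 0.4281 + 0.4893 = 1.8632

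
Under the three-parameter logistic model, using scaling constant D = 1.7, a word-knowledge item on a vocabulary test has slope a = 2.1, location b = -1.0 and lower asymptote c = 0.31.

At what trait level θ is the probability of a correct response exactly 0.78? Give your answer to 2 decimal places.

-0.79

P(θ) = c + (1 − c) · 1 / (1 + exp(−D·a(θ − b)))
Remove guessing floor: (0.78 − 0.31)/(1 − 0.31) = 0.6812
logit = ln(0.6812/0.3188) = 0.7591
θ = b + logit/(1.7·a) = -1.0 + 0.7591/3.5700 = -0.7874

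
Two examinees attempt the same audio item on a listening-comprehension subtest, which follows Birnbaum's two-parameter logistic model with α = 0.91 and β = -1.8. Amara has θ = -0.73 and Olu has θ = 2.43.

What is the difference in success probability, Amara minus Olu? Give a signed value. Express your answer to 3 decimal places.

-0.253

P(θ) = 1 / (1 + exp(−α(θ − β)))
P(Amara) = 0.7259  [exponent 0.9737]
P(Olu) = 0.9791  [exponent 3.8493]
Difference = 0.7259 − 0.9791 = -0.2533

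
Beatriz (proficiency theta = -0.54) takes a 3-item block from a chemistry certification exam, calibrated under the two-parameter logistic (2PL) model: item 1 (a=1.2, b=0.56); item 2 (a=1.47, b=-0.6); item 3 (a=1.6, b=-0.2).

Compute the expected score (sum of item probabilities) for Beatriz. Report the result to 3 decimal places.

P(theta) = 1 / (1 + exp(−a(theta − b)))
P_1 = 1/(1+e^{1.3200}) = 0.2108
P_2 = 1/(1+e^{-0.0882}) = 0.5220
P_3 = 1/(1+e^{0.5440}) = 0.3673
E[score] = 0.2108 + 0.5220 + 0.3673 = 1.1001

1.100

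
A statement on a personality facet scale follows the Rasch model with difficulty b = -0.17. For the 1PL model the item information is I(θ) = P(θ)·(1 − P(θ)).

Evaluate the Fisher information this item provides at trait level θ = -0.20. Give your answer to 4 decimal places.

0.2499

P = 1/(1+e^{0.0300}) = 0.4925
P(1−P) = 0.4925 × 0.5075 = 0.2499
I = P(1−P) = 0.24994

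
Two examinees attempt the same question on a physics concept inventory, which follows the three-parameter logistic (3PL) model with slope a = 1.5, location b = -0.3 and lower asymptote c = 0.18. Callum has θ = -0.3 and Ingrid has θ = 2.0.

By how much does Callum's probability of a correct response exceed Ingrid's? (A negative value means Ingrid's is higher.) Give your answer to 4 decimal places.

P(θ) = c + (1 − c) · 1 / (1 + exp(−a(θ − b)))
P(Callum) = 0.5900  [exponent 0.0000]
P(Ingrid) = 0.9748  [exponent 3.4500]
Difference = 0.5900 − 0.9748 = -0.3848

-0.3848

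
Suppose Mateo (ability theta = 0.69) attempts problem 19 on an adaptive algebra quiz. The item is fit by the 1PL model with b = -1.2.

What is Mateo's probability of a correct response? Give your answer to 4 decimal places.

P(theta) = 1 / (1 + exp(−(theta − b)))
Exponent: (0.69 − (-1.2)) = 1.8900
1/(1 + e^{-1.8900}) = 0.8688
P = 0.8688

0.8688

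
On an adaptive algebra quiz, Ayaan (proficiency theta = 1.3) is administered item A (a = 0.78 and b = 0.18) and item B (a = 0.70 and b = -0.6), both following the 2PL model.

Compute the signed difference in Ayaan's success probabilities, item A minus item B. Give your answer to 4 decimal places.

-0.0853

P(theta) = 1 / (1 + exp(−a(theta − b)))
P_A = 0.7055
P_B = 0.7908
P_A − P_B = -0.0853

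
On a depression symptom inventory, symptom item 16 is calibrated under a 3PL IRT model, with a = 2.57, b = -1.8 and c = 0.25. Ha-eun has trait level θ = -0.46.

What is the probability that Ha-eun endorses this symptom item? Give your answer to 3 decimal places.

0.977

P(θ) = c + (1 − c) · 1 / (1 + exp(−a(θ − b)))
Exponent: 2.57 × (-0.46 − (-1.8)) = 3.4438
1/(1 + e^{-3.4438}) = 0.9690
P = 0.25 + 0.75 × 0.9690 = 0.9768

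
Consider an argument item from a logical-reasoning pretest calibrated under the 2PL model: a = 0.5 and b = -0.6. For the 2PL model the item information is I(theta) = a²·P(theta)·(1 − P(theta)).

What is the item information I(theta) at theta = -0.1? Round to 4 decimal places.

0.0615

P = 1/(1+e^{-0.2500}) = 0.5622
P(1−P) = 0.5622 × 0.4378 = 0.2461
I = a² × P(1−P) = 0.5² × 0.2461 = 0.06153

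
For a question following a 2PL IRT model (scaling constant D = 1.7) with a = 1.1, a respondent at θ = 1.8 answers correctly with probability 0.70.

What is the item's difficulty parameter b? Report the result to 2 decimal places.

P(θ) = 1 / (1 + exp(−D·a(θ − b)))
logit(0.70) = ln(0.70/0.30) = 0.8473
b = θ − logit/(1.7·a) = 1.8 − 0.8473/1.8700 = 1.3469

1.35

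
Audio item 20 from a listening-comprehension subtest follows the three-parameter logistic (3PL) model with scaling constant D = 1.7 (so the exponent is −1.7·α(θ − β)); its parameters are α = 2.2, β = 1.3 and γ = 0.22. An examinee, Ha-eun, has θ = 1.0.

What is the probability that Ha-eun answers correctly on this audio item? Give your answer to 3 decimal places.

0.412

P(θ) = γ + (1 − γ) · 1 / (1 + exp(−D·α(θ − β)))
Exponent: 1.7 × 2.2 × (1.0 − 1.3) = -1.1220
1/(1 + e^{1.1220}) = 0.2456
P = 0.22 + 0.78 × 0.2456 = 0.4116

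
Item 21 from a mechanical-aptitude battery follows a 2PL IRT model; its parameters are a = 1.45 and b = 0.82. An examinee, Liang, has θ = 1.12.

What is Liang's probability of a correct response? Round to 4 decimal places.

0.6071

P(θ) = 1 / (1 + exp(−a(θ − b)))
Exponent: 1.45 × (1.12 − 0.82) = 0.4350
1/(1 + e^{-0.4350}) = 0.6071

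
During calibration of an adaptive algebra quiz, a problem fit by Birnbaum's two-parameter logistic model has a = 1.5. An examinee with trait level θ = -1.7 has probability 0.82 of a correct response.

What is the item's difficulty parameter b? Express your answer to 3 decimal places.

-2.711

P(θ) = 1 / (1 + exp(−a(θ − b)))
logit(0.82) = ln(0.82/0.18) = 1.5163
b = θ − logit/(a) = -1.7 − 1.5163/1.5000 = -2.7109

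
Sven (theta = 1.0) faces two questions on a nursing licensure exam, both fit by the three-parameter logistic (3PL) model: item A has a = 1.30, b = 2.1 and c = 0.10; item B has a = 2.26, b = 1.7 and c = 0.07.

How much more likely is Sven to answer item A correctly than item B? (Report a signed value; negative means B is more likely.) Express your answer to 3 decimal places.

0.045

P(theta) = c + (1 − c) · 1 / (1 + exp(−a(theta − b)))
P_A = 0.2738
P_B = 0.2286
P_A − P_B = 0.0452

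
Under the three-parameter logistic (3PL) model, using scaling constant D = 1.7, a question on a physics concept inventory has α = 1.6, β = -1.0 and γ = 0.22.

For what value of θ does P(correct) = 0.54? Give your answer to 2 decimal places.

-1.13

P(θ) = γ + (1 − γ) · 1 / (1 + exp(−D·α(θ − β)))
Remove guessing floor: (0.54 − 0.22)/(1 − 0.22) = 0.4103
logit = ln(0.4103/0.5897) = -0.3629
θ = β + logit/(1.7·α) = -1.0 + (-0.3629)/2.7200 = -1.1334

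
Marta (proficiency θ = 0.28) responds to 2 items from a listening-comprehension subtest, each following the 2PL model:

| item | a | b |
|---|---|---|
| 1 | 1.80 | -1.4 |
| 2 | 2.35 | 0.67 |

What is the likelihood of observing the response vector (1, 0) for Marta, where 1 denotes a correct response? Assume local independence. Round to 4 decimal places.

0.6812

P(θ) = 1 / (1 + exp(−a(θ − b)))
P_1 = 1/(1+e^{-3.0240}) = 0.9536
P_2 = 1/(1+e^{0.9165}) = 0.2857
L = P_1 × (1−P_2) = 0.9536 × 0.7143 = 0.68122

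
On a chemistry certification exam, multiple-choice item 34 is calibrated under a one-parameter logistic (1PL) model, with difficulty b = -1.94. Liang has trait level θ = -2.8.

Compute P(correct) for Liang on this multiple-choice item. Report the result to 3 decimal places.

P(θ) = 1 / (1 + exp(−(θ − b)))
Exponent: (-2.8 − (-1.94)) = -0.8600
1/(1 + e^{0.8600}) = 0.2973
P = 0.2973

0.297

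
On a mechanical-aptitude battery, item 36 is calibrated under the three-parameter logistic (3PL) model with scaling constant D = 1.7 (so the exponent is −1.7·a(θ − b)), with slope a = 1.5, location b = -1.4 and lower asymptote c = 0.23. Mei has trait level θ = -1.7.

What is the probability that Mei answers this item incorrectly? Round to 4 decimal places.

0.5255

P(θ) = c + (1 − c) · 1 / (1 + exp(−D·a(θ − b)))
Exponent: 1.7 × 1.5 × (-1.7 − (-1.4)) = -0.7650
1/(1 + e^{0.7650}) = 0.3176
P = 0.23 + 0.77 × 0.3176 = 0.4745
P(incorrect) = 1 − 0.4745 = 0.5255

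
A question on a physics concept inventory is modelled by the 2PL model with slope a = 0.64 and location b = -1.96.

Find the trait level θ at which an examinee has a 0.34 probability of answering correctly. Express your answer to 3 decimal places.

P(θ) = 1 / (1 + exp(−a(θ − b)))
logit = ln(0.3400/0.6600) = -0.6633
θ = b + logit/(a) = -1.96 + (-0.6633)/0.6400 = -2.9964

-2.996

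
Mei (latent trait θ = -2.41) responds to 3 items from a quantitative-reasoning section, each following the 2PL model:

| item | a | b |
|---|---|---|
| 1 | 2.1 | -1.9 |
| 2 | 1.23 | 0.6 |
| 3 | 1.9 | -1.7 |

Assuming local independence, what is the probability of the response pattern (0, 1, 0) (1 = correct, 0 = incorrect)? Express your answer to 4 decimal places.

0.0142

P(θ) = 1 / (1 + exp(−a(θ − b)))
P_1 = 1/(1+e^{1.0710}) = 0.2552
P_2 = 1/(1+e^{3.7023}) = 0.0241
P_3 = 1/(1+e^{1.3490}) = 0.2060
L = (1−P_1) × P_2 × (1−P_3) = 0.7448 × 0.0241 × 0.7940 = 0.01424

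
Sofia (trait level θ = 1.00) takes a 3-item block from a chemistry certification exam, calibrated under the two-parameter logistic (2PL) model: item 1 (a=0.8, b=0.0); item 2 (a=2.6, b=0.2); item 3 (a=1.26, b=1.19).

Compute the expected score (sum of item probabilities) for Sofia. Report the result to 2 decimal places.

P(θ) = 1 / (1 + exp(−a(θ − b)))
P_1 = 1/(1+e^{-0.8000}) = 0.6900
P_2 = 1/(1+e^{-2.0800}) = 0.8889
P_3 = 1/(1+e^{0.2394}) = 0.4404
E[score] = 0.6900 + 0.8889 + 0.4404 = 2.0194

2.02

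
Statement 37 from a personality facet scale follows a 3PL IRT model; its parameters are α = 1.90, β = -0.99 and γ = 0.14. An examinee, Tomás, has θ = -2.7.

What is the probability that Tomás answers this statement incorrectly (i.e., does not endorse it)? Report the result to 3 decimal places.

0.828

P(θ) = γ + (1 − γ) · 1 / (1 + exp(−α(θ − β)))
Exponent: 1.90 × (-2.7 − (-0.99)) = -3.2490
1/(1 + e^{3.2490}) = 0.0374
P = 0.14 + 0.86 × 0.0374 = 0.1721
P(incorrect) = 1 − 0.1721 = 0.8279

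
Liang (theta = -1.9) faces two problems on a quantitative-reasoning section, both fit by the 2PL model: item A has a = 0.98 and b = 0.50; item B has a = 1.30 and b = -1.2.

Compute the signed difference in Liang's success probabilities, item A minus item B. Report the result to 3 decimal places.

-0.200

P(theta) = 1 / (1 + exp(−a(theta − b)))
P_A = 0.0869
P_B = 0.2870
P_A − P_B = -0.2001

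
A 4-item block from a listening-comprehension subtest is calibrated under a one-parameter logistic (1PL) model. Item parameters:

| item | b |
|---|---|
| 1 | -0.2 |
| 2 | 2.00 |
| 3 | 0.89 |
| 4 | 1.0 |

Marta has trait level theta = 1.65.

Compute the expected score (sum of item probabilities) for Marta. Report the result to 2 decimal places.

2.62

P(theta) = 1 / (1 + exp(−(theta − b)))
P_1 = 1/(1+e^{-1.8500}) = 0.8641
P_2 = 1/(1+e^{0.3500}) = 0.4134
P_3 = 1/(1+e^{-0.7600}) = 0.6814
P_4 = 1/(1+e^{-0.6500}) = 0.6570
E[score] = 0.8641 + 0.4134 + 0.6814 + 0.6570 = 2.6159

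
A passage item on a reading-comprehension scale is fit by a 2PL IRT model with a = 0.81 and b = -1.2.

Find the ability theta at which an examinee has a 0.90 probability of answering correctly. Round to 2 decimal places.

P(theta) = 1 / (1 + exp(−a(theta − b)))
logit = ln(0.9000/0.1000) = 2.1972
theta = b + logit/(a) = -1.2 + 2.1972/0.8100 = 1.5126

1.51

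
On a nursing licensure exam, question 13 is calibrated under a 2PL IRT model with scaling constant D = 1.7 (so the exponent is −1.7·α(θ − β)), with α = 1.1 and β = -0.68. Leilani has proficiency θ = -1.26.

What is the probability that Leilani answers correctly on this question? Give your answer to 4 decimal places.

0.2526

P(θ) = 1 / (1 + exp(−D·α(θ − β)))
Exponent: 1.7 × 1.1 × (-1.26 − (-0.68)) = -1.0846
1/(1 + e^{1.0846}) = 0.2526
P = 0.2526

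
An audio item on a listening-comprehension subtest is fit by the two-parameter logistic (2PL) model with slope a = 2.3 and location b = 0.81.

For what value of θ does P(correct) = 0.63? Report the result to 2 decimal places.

1.04

P(θ) = 1 / (1 + exp(−a(θ − b)))
logit = ln(0.6300/0.3700) = 0.5322
θ = b + logit/(a) = 0.81 + 0.5322/2.3000 = 1.0414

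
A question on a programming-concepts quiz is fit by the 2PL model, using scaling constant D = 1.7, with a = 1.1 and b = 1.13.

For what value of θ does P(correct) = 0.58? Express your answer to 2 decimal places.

P(θ) = 1 / (1 + exp(−D·a(θ − b)))
logit = ln(0.5800/0.4200) = 0.3228
θ = b + logit/(1.7·a) = 1.13 + 0.3228/1.8700 = 1.3026

1.30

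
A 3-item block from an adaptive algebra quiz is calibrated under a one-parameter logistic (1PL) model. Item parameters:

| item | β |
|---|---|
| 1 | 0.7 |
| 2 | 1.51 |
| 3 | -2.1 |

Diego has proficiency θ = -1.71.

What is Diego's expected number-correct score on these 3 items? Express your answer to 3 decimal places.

P(θ) = 1 / (1 + exp(−(θ − β)))
P_1 = 1/(1+e^{2.4100}) = 0.0824
P_2 = 1/(1+e^{3.2200}) = 0.0384
P_3 = 1/(1+e^{-0.3900}) = 0.5963
E[score] = 0.0824 + 0.0384 + 0.5963 = 0.7171

0.717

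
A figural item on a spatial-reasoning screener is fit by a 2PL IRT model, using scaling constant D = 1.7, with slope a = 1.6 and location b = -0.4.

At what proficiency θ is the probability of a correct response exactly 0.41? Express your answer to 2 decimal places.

P(θ) = 1 / (1 + exp(−D·a(θ − b)))
logit = ln(0.4100/0.5900) = -0.3640
θ = b + logit/(1.7·a) = -0.4 + (-0.3640)/2.7200 = -0.5338

-0.53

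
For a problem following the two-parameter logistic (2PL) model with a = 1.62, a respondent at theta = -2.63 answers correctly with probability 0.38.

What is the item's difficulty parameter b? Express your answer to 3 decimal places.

P(theta) = 1 / (1 + exp(−a(theta − b)))
logit(0.38) = ln(0.38/0.62) = -0.4895
b = theta − logit/(a) = -2.63 − (-0.4895)/1.6200 = -2.3278

-2.328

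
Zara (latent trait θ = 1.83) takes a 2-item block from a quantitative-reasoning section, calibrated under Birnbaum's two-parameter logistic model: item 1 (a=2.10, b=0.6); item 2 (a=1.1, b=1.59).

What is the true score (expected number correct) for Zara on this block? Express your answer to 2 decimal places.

1.50

P(θ) = 1 / (1 + exp(−a(θ − b)))
P_1 = 1/(1+e^{-2.5830}) = 0.9298
P_2 = 1/(1+e^{-0.2640}) = 0.5656
E[score] = 0.9298 + 0.5656 = 1.4954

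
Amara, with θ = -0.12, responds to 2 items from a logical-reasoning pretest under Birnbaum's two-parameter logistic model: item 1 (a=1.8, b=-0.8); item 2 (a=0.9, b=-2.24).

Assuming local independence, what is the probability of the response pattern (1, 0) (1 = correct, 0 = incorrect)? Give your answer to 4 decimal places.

P(θ) = 1 / (1 + exp(−a(θ − b)))
P_1 = 1/(1+e^{-1.2240}) = 0.7728
P_2 = 1/(1+e^{-1.9080}) = 0.8708
L = P_1 × (1−P_2) = 0.7728 × 0.1292 = 0.09985

0.0998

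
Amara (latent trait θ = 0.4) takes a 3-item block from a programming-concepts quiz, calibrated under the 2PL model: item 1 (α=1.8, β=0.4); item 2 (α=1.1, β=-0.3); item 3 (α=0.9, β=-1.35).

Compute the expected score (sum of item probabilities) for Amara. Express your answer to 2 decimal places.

P(θ) = 1 / (1 + exp(−α(θ − β)))
P_1 = 1/(1+e^{0.0000}) = 0.5000
P_2 = 1/(1+e^{-0.7700}) = 0.6835
P_3 = 1/(1+e^{-1.5750}) = 0.8285
E[score] = 0.5000 + 0.6835 + 0.8285 = 2.0120

2.01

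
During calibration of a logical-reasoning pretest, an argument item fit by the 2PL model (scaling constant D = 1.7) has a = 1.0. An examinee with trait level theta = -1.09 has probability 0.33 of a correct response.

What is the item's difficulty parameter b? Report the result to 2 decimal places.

P(theta) = 1 / (1 + exp(−D·a(theta − b)))
logit(0.33) = ln(0.33/0.67) = -0.7082
b = theta − logit/(1.7·a) = -1.09 − (-0.7082)/1.7000 = -0.6734

-0.67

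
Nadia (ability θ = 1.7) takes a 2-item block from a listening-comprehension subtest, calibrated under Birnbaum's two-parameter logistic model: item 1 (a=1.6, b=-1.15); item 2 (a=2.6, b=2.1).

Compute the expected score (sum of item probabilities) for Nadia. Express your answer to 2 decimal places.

1.25

P(θ) = 1 / (1 + exp(−a(θ − b)))
P_1 = 1/(1+e^{-4.5600}) = 0.9896
P_2 = 1/(1+e^{1.0400}) = 0.2611
E[score] = 0.9896 + 0.2611 = 1.2508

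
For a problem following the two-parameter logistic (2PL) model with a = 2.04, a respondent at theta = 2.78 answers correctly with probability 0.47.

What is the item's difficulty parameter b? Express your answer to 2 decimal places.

2.84

P(theta) = 1 / (1 + exp(−a(theta − b)))
logit(0.47) = ln(0.47/0.53) = -0.1201
b = theta − logit/(a) = 2.78 − (-0.1201)/2.0400 = 2.8389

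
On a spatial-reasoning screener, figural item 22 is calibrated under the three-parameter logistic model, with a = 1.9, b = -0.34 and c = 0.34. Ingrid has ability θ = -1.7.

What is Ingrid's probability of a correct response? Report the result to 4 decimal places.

0.3863

P(θ) = c + (1 − c) · 1 / (1 + exp(−a(θ − b)))
Exponent: 1.9 × (-1.7 − (-0.34)) = -2.5840
1/(1 + e^{2.5840}) = 0.0702
P = 0.34 + 0.66 × 0.0702 = 0.3863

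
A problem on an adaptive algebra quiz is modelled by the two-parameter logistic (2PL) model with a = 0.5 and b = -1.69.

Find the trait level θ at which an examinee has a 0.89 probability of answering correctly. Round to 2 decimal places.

2.49

P(θ) = 1 / (1 + exp(−a(θ − b)))
logit = ln(0.8900/0.1100) = 2.0907
θ = b + logit/(a) = -1.69 + 2.0907/0.5000 = 2.4915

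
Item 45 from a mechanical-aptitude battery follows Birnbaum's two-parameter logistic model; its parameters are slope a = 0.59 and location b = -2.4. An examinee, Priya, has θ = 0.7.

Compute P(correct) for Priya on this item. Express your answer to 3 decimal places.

0.862

P(θ) = 1 / (1 + exp(−a(θ − b)))
Exponent: 0.59 × (0.7 − (-2.4)) = 1.8290
1/(1 + e^{-1.8290}) = 0.8616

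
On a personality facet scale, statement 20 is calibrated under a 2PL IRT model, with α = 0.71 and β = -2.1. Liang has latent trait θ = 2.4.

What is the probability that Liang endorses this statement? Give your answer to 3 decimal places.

0.961

P(θ) = 1 / (1 + exp(−α(θ − β)))
Exponent: 0.71 × (2.4 − (-2.1)) = 3.1950
1/(1 + e^{-3.1950}) = 0.9606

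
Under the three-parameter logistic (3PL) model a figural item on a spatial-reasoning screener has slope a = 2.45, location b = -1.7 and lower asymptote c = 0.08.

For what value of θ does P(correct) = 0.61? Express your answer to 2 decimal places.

P(θ) = c + (1 − c) · 1 / (1 + exp(−a(θ − b)))
Remove guessing floor: (0.61 − 0.08)/(1 − 0.08) = 0.5761
logit = ln(0.5761/0.4239) = 0.3067
θ = b + logit/(a) = -1.7 + 0.3067/2.4500 = -1.5748

-1.57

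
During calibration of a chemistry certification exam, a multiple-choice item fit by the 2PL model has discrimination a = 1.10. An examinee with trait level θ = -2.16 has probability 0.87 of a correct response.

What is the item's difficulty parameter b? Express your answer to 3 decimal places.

P(θ) = 1 / (1 + exp(−a(θ − b)))
logit(0.87) = ln(0.87/0.13) = 1.9010
b = θ − logit/(a) = -2.16 − 1.9010/1.1000 = -3.8881

-3.888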